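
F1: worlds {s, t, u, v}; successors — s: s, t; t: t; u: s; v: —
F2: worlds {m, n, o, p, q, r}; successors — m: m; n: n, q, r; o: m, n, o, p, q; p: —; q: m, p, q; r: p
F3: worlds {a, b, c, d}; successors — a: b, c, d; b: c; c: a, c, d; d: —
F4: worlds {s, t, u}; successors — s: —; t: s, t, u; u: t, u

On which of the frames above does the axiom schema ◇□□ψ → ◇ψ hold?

F1

This is the axiom for a generalized confluence (Geach) condition; its first-order frame correspondent is ∀x ∀y (xRy → ∃w (yR²w ∧ xRw)).
F1: satisfies the condition.
F2: fails — nRr but no w with rR²w and nRw.
F3: fails — aRd but no w with dR²w and aRw.
F4: fails — tRs but no w with sR²w and tRw.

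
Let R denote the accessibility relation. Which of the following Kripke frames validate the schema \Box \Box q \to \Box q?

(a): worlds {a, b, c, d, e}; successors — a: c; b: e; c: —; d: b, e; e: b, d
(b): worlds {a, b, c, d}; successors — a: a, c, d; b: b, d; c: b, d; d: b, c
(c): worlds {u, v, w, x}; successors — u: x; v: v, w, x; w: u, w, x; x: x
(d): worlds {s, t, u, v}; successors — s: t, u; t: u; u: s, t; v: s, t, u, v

Frame correspondent (Sahlqvist): \forall x \forall y (Rxy \to \exists z (Rxz \wedge Rzy)) — i.e. density.
(a): fails — Red but no z with Rez and Rzd.
(b): fails — Rdc but no z with Rdz and Rzc.
(c): condition met.
(d): fails — Rus but no z with Ruz and Rzs.
Valid on: (c).

(c)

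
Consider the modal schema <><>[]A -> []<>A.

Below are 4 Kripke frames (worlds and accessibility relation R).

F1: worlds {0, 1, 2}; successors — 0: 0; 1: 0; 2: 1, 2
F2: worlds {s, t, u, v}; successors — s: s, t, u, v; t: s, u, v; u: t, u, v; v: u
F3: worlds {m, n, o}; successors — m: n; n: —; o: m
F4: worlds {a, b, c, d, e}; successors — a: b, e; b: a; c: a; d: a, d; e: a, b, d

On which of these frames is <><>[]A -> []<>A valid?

F2

Frame correspondent (Sahlqvist): forall x forall y forall z ((x R^2 y & xRz) -> exists w (yRw & zRw)) — i.e. a generalized confluence (Geach) condition.
F1: fails — 2R²0, 2R2 but no w with 0Rw and 2Rw.
F2: ✓.
F3: fails — oR²n, oRm but no w with nRw and mRw.
F4: fails — aR²a, aRb but no w with aRw and bRw.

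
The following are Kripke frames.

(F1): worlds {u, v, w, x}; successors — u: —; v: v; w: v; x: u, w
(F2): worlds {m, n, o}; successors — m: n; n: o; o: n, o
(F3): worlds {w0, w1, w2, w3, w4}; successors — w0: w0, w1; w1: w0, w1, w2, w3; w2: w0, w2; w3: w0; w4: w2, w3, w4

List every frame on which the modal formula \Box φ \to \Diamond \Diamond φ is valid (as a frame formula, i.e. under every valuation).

Frame correspondent (Sahlqvist): \forall x \exists w (xRw \wedge x R^2 w) — i.e. a generalized confluence (Geach) condition.
(F1): fails — at u but no t with uRt and uR²t.
(F2): fails — at m but no w with mRw and mR²w.
(F3): ✓.
Valid on: (F3).

(F3)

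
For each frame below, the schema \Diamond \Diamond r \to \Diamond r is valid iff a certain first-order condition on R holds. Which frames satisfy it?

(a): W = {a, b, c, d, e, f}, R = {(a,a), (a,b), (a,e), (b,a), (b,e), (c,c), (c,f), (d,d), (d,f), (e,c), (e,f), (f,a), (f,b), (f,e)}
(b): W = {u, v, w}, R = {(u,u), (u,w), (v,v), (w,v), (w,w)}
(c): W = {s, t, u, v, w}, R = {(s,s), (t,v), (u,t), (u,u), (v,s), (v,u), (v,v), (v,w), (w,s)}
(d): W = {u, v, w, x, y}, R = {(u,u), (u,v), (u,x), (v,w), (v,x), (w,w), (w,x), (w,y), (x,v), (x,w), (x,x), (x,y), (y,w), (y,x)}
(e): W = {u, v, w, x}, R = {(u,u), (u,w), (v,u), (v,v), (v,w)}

The schema corresponds to transitivity: \forall x \forall y \forall z (Rxy \wedge Ryz \to Rxz).
(a): fails — Rcf and Rfb but not Rcb.
(b): fails — Ruw and Rwv but not Ruv.
(c): fails — Rtv and Rvw but not Rtw.
(d): fails — Ruv and Rvw but not Ruw.
(e): satisfies the condition.
Valid on: (e).

(e)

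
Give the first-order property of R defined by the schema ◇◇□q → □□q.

This is a Sahlqvist (Geach-type) schema ◇^2□^1q → □^2◇^0q.
First-order correspondent: ∀x ∀y ∀z ((xR²y ∧ xR²z) → ∃w (yRw ∧ z = w)).

∀x ∀y ∀z ((xR²y ∧ xR²z) → ∃w (yRw ∧ z = w))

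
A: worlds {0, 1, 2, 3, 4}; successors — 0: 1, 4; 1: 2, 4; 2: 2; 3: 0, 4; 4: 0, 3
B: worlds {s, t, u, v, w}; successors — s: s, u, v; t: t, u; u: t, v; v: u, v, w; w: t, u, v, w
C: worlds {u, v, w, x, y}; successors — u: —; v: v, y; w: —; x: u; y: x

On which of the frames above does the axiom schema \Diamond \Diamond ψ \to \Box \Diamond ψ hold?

This is the axiom for a generalized confluence (Geach) condition; its first-order frame correspondent is \forall x \forall y \forall z ((x R^2 y \wedge xRz) \to \exists w (y = w \wedge zRw)).
A: fails — 0R²0, 0R1 but no w with 0=w and 1Rw.
B: fails — sR²s, sRu but no w* with s=w* and uRw*.
C: fails — vR²v, vRy but no t with v=t and yRt.
Valid on no frame.

none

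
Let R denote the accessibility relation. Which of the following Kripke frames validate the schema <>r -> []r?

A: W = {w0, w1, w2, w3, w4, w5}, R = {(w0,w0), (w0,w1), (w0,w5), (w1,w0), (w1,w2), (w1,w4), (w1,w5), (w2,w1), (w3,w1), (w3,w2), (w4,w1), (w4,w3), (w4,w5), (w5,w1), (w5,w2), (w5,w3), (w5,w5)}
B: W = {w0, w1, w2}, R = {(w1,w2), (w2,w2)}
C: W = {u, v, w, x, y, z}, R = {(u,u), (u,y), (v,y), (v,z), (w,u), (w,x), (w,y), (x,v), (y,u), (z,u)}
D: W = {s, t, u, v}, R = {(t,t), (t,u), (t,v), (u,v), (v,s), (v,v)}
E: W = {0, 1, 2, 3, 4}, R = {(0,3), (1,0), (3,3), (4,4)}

B, E

This is the axiom for partial functionality; its first-order frame correspondent is forall x forall y forall z (Rxy & Rxz -> y = z).
A: fails — w0 sees both w0 and w1.
B: satisfies the condition.
C: fails — u sees both u and y.
D: fails — t sees both t and u.
E: satisfies the condition.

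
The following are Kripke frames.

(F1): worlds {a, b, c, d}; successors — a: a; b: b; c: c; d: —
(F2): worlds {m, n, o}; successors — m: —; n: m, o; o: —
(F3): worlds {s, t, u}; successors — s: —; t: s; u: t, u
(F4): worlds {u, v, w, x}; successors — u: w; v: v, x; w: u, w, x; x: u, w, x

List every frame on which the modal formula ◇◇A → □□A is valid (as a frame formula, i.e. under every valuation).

(F1), (F2)

Frame correspondent (Sahlqvist): ∀x ∀y ∀z ((xR²y ∧ xR²z) → ∃w (y = w ∧ z = w)) — i.e. a generalized confluence (Geach) condition.
(F1): condition met.
(F2): condition met.
(F3): fails — uR²s, uR²t but s ≠ t.
(F4): fails — uR²u, uR²w but u ≠ w.
Valid on: (F1), (F2).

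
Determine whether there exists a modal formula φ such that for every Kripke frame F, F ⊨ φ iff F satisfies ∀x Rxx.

Definable; □q → q defines it

Yes: it is reflexivity, defined by the T schema □q → q.
Suppose □q→q is valid. At any x set V(q)={w : Rxw}. Then □q holds at x, so q holds at x, i.e. Rxx.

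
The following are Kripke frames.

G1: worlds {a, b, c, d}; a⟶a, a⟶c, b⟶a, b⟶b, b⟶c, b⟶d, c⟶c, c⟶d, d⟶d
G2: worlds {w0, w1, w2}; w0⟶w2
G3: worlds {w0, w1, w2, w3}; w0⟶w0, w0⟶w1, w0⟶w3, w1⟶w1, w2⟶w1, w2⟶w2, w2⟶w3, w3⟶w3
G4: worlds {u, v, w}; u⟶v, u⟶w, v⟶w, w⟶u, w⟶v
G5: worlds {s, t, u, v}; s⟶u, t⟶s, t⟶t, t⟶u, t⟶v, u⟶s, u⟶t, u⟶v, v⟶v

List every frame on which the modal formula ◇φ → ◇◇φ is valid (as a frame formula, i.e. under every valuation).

The schema corresponds to a generalized confluence (Geach) condition: ∀x ∀y (xRy → ∃w (y = w ∧ xR²w)).
G1: ✓.
G2: fails — w0Rw2 but no w with w2=w and w0R²w.
G3: ✓.
G4: fails — vRw but no t with w=t and vR²t.
G5: fails — sRu but no w with u=w and sR²w.

G1, G3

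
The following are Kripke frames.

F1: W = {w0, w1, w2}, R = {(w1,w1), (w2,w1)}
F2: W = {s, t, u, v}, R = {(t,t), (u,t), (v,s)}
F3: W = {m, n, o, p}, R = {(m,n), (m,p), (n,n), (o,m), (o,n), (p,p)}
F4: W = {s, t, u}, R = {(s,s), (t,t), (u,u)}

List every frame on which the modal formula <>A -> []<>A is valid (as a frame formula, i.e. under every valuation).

F1, F4

The schema corresponds to the Euclidean property: forall x forall y forall z (Rxy & Rxz -> Ryz).
F1: condition met.
F2: fails — Rvs and Rvs but not Rss.
F3: fails — Rmn and Rmp but not Rnp.
F4: condition met.
Valid on: F1, F4.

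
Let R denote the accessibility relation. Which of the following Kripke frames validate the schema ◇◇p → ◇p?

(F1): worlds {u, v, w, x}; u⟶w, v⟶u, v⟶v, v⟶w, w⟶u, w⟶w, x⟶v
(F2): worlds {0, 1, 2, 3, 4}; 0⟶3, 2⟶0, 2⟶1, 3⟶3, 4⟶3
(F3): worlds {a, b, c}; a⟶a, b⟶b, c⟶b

(F3)

Frame correspondent (Sahlqvist): ∀x ∀y ∀z (Rxy ∧ Ryz → Rxz) — i.e. transitivity.
(F1): fails — Ruw and Rwu but not Ruu.
(F2): fails — R20 and R03 but not R23.
(F3): satisfies the condition.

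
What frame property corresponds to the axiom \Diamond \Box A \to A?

This is frame-equivalent to A → □◇A (substitute ¬A for A and contrapose).
Suppose A→□◇A is valid. Take Rxy and set V(A)={x}. Then A at x, so □◇A at x, so ◇A at y, so some z with Ryz has A; z=x, i.e. Ryx.
Conversely, on a frame with symmetry the schema holds at every world under every valuation.
So the correspondent is symmetry.

symmetry: \forall x \forall y (Rxy \to Ryx)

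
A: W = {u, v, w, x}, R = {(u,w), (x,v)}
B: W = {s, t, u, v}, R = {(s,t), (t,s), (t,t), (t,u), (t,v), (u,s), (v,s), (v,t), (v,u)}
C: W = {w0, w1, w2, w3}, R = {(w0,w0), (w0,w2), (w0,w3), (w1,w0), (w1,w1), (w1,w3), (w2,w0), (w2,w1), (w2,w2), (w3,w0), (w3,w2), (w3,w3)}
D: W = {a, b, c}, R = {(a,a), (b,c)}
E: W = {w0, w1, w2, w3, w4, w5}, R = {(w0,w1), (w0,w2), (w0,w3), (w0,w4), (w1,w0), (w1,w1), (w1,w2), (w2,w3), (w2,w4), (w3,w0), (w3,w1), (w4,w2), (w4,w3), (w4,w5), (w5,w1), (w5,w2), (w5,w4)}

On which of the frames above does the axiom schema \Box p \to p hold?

C

The schema corresponds to reflexivity: \forall x Rxx.
A: fails — world u does not see itself.
B: fails — world s does not see itself.
C: satisfies the condition.
D: fails — world b does not see itself.
E: fails — world w0 does not see itself.
Valid on: C.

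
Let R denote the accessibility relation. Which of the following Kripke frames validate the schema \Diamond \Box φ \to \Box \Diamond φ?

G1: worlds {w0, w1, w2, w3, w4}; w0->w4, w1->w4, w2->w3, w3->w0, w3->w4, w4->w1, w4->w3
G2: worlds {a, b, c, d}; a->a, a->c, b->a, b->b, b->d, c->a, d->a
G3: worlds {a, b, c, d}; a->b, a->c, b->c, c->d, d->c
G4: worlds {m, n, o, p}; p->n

G2

Frame correspondent (Sahlqvist): \forall x \forall y \forall z (Rxy \wedge Rxz \to \exists w (Ryw \wedge Rzw)) — i.e. convergence.
G1: fails — Rw3w0 and Rw3w4 but w0 and w4 have no common successor.
G2: holds.
G3: fails — Rab and Rac but b and c have no common successor.
G4: fails — Rpn and Rpn but n and n have no common successor.
Valid on: G2.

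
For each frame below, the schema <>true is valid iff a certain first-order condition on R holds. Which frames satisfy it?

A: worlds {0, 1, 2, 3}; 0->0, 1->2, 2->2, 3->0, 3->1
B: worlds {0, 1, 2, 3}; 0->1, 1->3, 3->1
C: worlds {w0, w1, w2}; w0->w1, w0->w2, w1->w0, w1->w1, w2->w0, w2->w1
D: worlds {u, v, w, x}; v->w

Frame correspondent (Sahlqvist): forall x exists y Rxy — i.e. seriality.
A: condition met.
B: fails — world 2 has no successor.
C: condition met.
D: fails — world u has no successor.

A, C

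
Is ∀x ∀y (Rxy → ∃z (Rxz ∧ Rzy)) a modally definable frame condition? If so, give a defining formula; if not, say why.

Yes, by □□p → □p

This is a Sahlqvist condition; the C4 axiom □□p → □p defines it.
Suppose □□p→□p is valid. Take Rxy and set V(p)={w : xR²w}. Then □□p at x, so □p at x, so p at y, i.e. ∃z(Rxz∧Rzy).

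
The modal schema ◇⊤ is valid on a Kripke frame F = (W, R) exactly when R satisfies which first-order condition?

seriality

◇⊤ holds at w iff w has a successor, so frame-validity of ◇⊤ is exactly seriality. Equivalently via □r → ◇r:
Suppose □r→◇r is valid. At any x set V(r)=W. Then □r at x, so ◇r at x, so x has a successor.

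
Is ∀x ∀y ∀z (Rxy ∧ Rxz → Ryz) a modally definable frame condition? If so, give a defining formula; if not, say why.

This is a Sahlqvist condition; the 5 axiom ◇r → □◇r defines it.
Suppose ◇r→□◇r is valid. Take Rxy, Rxz and set V(r)={y}. Then ◇r at x, so □◇r at x, so ◇r at z, so some w with Rzw has r; w=y, i.e. Rzy. By symmetry of the argument, Ryz.

Definable; ◇r → □◇r defines it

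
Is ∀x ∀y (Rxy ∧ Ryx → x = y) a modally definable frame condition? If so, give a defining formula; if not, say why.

Any modally definable frame class is closed under surjective bounded morphisms.
The 8-cycle (worlds s,t,u,v,w,x,y,z with s→t→u→v→w→x→y→z→s) is antisymmetric. Sending even-indexed worlds to a and odd-indexed worlds to b is a surjective bounded morphism onto the two-world frame with a↔b, which is not antisymmetric.
So the class is not modally definable.

Not definable by any modal formula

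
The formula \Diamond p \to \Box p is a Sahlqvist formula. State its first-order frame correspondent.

Suppose ◇p→□p is valid. Take Rxy, Rxz and set V(p)={y}. Then ◇p at x, so □p at x, so p at z, i.e. z=y.
Conversely, any frame satisfying \forall x \forall y \forall z (Rxy \wedge Rxz \to y = z) validates the schema.
So the correspondent is partial functionality.

Partial functionality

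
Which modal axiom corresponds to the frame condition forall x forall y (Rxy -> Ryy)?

□(□s → s)

The condition is shift-reflexivity. The T□ schema □(□s → s) defines it.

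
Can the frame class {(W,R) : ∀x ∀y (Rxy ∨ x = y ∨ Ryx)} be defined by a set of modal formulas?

If a class were modally definable it would be closed under disjoint unions (Goldblatt–Thomason).
Take 4 disjoint single-world reflexive frames: each is trivially connected, but their disjoint union has 4 worlds with no edge between distinct components, so it is not connected.
So the class is not modally definable.

No — not modally definable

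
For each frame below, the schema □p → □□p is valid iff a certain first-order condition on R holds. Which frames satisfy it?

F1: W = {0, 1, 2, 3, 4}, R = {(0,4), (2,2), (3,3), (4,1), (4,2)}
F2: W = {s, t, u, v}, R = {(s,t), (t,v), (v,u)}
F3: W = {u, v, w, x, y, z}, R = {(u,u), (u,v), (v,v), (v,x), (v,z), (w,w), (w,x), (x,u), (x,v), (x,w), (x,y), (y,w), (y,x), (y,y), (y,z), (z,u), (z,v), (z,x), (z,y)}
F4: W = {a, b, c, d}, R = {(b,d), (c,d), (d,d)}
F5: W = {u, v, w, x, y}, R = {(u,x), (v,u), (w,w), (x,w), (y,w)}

F4

This is the axiom for transitivity; its first-order frame correspondent is ∀x ∀y ∀z (Rxy ∧ Ryz → Rxz).
F1: fails — R04 and R42 but not R02.
F2: fails — Rtv and Rvu but not Rtu.
F3: fails — Ruv and Rvz but not Ruz.
F4: condition met.
F5: fails — Rvu and Rux but not Rvx.
Valid on: F4.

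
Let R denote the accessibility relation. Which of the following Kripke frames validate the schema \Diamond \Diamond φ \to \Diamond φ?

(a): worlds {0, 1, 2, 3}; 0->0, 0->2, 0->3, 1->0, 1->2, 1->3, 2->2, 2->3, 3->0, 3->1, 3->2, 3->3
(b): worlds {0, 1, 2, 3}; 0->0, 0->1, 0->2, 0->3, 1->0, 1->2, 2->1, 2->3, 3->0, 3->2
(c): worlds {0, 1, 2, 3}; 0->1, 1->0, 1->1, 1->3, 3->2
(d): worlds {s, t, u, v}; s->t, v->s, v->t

(d)

Frame correspondent (Sahlqvist): \forall x \forall y \forall z (Rxy \wedge Ryz \to Rxz) — i.e. transitivity.
(a): fails — R23 and R31 but not R21.
(b): fails — R10 and R01 but not R11.
(c): fails — R01 and R10 but not R00.
(d): condition met.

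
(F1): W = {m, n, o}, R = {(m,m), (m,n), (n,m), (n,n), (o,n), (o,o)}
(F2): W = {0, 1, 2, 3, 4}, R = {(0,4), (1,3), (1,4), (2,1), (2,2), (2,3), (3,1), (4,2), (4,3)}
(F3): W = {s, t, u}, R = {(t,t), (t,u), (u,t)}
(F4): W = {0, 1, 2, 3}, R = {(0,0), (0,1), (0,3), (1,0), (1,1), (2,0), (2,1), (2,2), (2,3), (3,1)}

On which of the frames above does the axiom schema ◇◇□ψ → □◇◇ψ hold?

(F1), (F3), (F4)

The schema corresponds to a generalized confluence (Geach) condition: ∀x ∀y ∀z ((xR²y ∧ xRz) → ∃w (yRw ∧ zR²w)).
(F1): holds.
(F2): fails — 1R²3, 1R3 but no w with 3Rw and 3R²w.
(F3): holds.
(F4): holds.
Valid on: (F1), (F3), (F4).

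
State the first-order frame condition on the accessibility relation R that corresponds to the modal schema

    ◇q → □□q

∀x ∀y ∀z ((xRy ∧ xR²z) → ∃w (y = w ∧ z = w))

This is a Sahlqvist (Geach-type) schema ◇^1□^0q → □^2◇^0q.
Minimal-valuation argument: fix x; take any y with xR^1y and any z with xR^2z. Set V(q) to the set of worlds R-reachable from y in exactly 0 steps. Then □^0q holds at y, so the antecedent holds at x; validity forces ◇^0q at z, giving a w with zR^0w and yR^0w.
First-order correspondent: ∀x ∀y ∀z ((xRy ∧ xR²z) → ∃w (y = w ∧ z = w)).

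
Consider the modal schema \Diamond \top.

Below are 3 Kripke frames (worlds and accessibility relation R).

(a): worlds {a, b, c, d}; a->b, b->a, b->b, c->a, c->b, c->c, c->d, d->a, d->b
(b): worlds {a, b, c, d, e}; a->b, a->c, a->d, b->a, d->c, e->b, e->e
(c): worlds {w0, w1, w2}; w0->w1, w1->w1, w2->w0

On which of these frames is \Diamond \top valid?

Frame correspondent (Sahlqvist): \forall x \exists y Rxy — i.e. seriality.
(a): holds.
(b): fails — world c has no successor.
(c): holds.

(a), (c)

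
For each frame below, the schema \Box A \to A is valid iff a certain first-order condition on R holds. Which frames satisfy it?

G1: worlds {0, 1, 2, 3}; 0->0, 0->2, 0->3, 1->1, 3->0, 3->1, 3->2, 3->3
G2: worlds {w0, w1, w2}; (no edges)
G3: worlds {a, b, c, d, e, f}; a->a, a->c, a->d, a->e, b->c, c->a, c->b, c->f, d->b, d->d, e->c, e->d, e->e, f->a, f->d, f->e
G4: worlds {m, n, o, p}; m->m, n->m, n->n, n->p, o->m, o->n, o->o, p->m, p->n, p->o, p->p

Frame correspondent (Sahlqvist): \forall x Rxx — i.e. reflexivity.
G1: fails — world 2 does not see itself.
G2: fails — world w0 does not see itself.
G3: fails — world b does not see itself.
G4: ✓.
Valid on: G4.

G4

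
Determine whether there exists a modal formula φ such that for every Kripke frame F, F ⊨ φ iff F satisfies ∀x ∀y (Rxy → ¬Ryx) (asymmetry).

Not modally definable

Any modally definable frame class is closed under surjective bounded morphisms.
The 4-cycle (worlds a,b,c,d with a→b→c→d→a) is asymmetric. Mapping every world to a single reflexive point • is a surjective bounded morphism, and the reflexive point is not asymmetric (R•• but asymmetry requires ¬R••).
Hence asymmetry is not modally definable.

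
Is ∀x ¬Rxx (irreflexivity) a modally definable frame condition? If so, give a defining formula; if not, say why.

If a class were modally definable it would be closed under surjective bounded morphisms (Goldblatt–Thomason).
The 2-cycle (worlds w0,w1 with w0→w1→w0) is irreflexive, and the map sending every world to a single reflexive point • is a surjective bounded morphism (forth: every edge maps to (•,•); back: every world has a successor). So any modal formula valid on the 2-cycle is also valid on the reflexive point, which is not irreflexive.
So no modal formula (or set of formulas) defines exactly the irreflexive frames.

Not definable by any modal formula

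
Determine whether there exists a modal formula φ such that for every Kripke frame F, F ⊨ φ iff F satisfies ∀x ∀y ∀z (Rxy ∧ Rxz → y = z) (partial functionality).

Yes — defined by ◇p → □p

This is a Sahlqvist condition; the CD axiom ◇p → □p defines it.
Suppose ◇p→□p is valid. Take Rxy, Rxz and set V(p)={y}. Then ◇p at x, so □p at x, so p at z, i.e. z=y.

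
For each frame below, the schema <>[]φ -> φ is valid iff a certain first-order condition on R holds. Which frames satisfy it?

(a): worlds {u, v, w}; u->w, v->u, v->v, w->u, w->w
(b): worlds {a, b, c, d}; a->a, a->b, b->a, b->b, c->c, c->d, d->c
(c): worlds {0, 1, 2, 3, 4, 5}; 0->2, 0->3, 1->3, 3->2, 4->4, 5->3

This is the axiom for symmetry; its first-order frame correspondent is forall x forall y (Rxy -> Ryx).
(a): fails — Rvu but not Ruv.
(b): ✓.
(c): fails — R32 but not R23.

(b)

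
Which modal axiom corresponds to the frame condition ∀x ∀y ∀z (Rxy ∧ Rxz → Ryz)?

The condition is the Euclidean property. The 5 schema ◇ψ → □◇ψ defines it.
Suppose ◇ψ→□◇ψ is valid. Take Rxy, Rxz and set V(ψ)={y}. Then ◇ψ at x, so □◇ψ at x, so ◇ψ at z, so some w with Rzw has ψ; w=y, i.e. Rzy. By symmetry of the argument, Ryz.

◇ψ → □◇ψ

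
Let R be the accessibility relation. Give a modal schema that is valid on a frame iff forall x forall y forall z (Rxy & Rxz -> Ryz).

The condition is the Euclidean property. The 5 schema ◇p → □◇p defines it.
Suppose ◇p→□◇p is valid. Take Rxy, Rxz and set V(p)={y}. Then ◇p at x, so □◇p at x, so ◇p at z, so some w with Rzw has p; w=y, i.e. Rzy. By symmetry of the argument, Ryz.

◇p → □◇p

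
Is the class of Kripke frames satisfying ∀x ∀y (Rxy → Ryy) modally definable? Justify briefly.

Yes — defined by □(□p → p)

This is a Sahlqvist condition; the T□ axiom □(□p → p) defines it.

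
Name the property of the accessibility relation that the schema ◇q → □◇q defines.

Suppose ◇q→□◇q is valid. Take Rxy, Rxz and set V(q)={y}. Then ◇q at x, so □◇q at x, so ◇q at z, so some w with Rzw has q; w=y, i.e. Rzy. By symmetry of the argument, Ryz.
The converse is a direct semantic check.
Frame condition: ∀x ∀y ∀z (Rxy ∧ Rxz → Ryz).

the Euclidean property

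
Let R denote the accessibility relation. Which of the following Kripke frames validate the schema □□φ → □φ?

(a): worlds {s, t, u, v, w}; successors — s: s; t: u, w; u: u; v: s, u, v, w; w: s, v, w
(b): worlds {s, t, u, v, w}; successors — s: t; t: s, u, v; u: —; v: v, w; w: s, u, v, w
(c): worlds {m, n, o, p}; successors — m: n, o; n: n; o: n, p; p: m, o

Frame correspondent (Sahlqvist): ∀x ∀y (Rxy → ∃z (Rxz ∧ Rzy)) — i.e. density.
(a): satisfies the condition.
(b): fails — Rts but no z with Rtz and Rzs.
(c): fails — Rop but no z with Roz and Rzp.
Valid on: (a).

(a)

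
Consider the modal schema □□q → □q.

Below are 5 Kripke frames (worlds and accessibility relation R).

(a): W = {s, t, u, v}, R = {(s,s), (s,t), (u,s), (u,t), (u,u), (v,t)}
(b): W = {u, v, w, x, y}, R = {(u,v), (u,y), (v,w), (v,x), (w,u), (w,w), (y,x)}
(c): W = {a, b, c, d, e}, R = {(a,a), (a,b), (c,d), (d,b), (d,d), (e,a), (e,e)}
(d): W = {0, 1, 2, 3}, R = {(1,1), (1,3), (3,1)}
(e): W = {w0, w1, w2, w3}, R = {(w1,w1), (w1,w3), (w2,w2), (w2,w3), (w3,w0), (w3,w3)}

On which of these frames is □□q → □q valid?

This is the axiom for density; its first-order frame correspondent is ∀x ∀y (Rxy → ∃z (Rxz ∧ Rzy)).
(a): fails — Rvt but no z with Rvz and Rzt.
(b): fails — Ruv but no z with Ruz and Rzv.
(c): condition met.
(d): condition met.
(e): condition met.

(c), (d), (e)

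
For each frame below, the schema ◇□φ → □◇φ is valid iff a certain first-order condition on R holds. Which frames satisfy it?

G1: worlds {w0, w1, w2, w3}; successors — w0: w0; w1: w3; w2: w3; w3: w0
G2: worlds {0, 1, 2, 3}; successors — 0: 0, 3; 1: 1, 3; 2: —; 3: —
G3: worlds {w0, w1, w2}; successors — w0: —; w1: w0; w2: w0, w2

This is the axiom for convergence; its first-order frame correspondent is ∀x ∀y ∀z (Rxy ∧ Rxz → ∃w (Ryw ∧ Rzw)).
G1: condition met.
G2: fails — R00 and R03 but 0 and 3 have no common successor.
G3: fails — Rw1w0 and Rw1w0 but w0 and w0 have no common successor.

G1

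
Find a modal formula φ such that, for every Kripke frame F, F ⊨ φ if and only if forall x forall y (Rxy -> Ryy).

□(□p → p)

A defining formula is □(□p → p) (the T□ axiom).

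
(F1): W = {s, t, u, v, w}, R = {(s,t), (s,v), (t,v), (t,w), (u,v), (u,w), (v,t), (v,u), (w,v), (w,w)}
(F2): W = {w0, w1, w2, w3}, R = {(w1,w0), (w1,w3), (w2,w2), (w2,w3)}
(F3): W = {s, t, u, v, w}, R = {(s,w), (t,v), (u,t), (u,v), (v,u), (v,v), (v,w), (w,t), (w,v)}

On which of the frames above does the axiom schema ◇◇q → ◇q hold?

(F2)

The schema corresponds to transitivity: ∀x ∀y ∀z (Rxy ∧ Ryz → Rxz).
(F1): fails — Ruv and Rvt but not Rut.
(F2): satisfies the condition.
(F3): fails — Ruv and Rvw but not Ruw.
Valid on: (F2).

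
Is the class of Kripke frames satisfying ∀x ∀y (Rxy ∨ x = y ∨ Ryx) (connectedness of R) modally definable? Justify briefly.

Modal frame validity is preserved under disjoint unions.
Take 3 disjoint single-world reflexive frames: each is trivially connected, but their disjoint union has 3 worlds with no edge between distinct components, so it is not connected.
So no modal formula (or set of formulas) defines exactly the connected frames.

Not modally definable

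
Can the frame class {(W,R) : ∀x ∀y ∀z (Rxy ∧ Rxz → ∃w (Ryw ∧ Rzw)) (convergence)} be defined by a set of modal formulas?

Yes — defined by ◇□r → □◇r

Yes: it is convergence, defined by the .2 schema ◇□r → □◇r.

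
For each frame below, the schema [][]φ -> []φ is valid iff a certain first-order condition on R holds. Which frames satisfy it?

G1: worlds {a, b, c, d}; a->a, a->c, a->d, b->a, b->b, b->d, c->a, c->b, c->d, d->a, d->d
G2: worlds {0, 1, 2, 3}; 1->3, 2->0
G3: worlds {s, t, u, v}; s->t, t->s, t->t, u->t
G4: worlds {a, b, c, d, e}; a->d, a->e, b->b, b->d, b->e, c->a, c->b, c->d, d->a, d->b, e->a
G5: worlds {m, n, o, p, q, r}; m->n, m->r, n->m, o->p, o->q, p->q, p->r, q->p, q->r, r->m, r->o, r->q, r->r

Frame correspondent (Sahlqvist): forall x forall y (Rxy -> exists z (Rxz & Rzy)) — i.e. density.
G1: holds.
G2: fails — R20 but no z with R2z and Rz0.
G3: holds.
G4: fails — Rea but no z with Rez and Rza.
G5: fails — Rqp but no z with Rqz and Rzp.

G1, G3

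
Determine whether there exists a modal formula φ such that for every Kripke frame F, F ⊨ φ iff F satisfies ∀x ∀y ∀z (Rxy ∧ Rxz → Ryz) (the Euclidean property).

Definable; ◇r → □◇r defines it

The condition is the Euclidean property. A defining modal formula is ◇r → □◇r.
Suppose ◇r→□◇r is valid. Take Rxy, Rxz and set V(r)={y}. Then ◇r at x, so □◇r at x, so ◇r at z, so some w with Rzw has r; w=y, i.e. Rzy. By symmetry of the argument, Ryz.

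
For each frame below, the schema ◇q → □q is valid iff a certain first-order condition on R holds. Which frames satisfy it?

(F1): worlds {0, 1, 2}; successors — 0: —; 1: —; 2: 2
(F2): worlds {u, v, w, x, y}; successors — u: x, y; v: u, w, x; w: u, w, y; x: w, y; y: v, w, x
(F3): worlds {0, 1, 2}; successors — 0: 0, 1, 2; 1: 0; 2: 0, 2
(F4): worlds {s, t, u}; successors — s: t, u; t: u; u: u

(F1)

Frame correspondent (Sahlqvist): ∀x ∀y ∀z (Rxy ∧ Rxz → y = z) — i.e. partial functionality.
(F1): satisfies the condition.
(F2): fails — u sees both x and y.
(F3): fails — 0 sees both 0 and 1.
(F4): fails — s sees both t and u.
Valid on: (F1).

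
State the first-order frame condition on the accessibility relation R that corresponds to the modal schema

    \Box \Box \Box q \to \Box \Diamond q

\forall x \forall z (xRz \to \exists w (x R^3 w \wedge zRw))

This is a Sahlqvist (Geach-type) schema ◇^0□^3q → □^1◇^1q.
Minimal-valuation argument: fix x; take any y with xR^0y and any z with xR^1z. Set V(q) to the set of worlds R-reachable from y in exactly 3 steps. Then □^3q holds at y, so the antecedent holds at x; validity forces ◇^1q at z, giving a w with zR^1w and yR^3w.
First-order correspondent: \forall x \forall z (xRz \to \exists w (x R^3 w \wedge zRw)).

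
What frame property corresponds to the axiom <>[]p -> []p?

the Euclidean property

Replacing p by ¬p and contraposing gives the equivalent schema ◇p → □◇p.
Suppose ◇p→□◇p is valid. Take Rxy, Rxz and set V(p)={y}. Then ◇p at x, so □◇p at x, so ◇p at z, so some w with Rzw has p; w=y, i.e. Rzy. By symmetry of the argument, Ryz.
Conversely, any frame satisfying forall x forall y forall z (Rxy & Rxz -> Ryz) validates the schema.
So the correspondent is the Euclidean property.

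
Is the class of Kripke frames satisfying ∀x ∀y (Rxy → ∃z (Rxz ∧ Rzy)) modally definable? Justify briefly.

Yes: it is density, defined by the C4 schema □□q → □q.
Suppose □□q→□q is valid. Take Rxy and set V(q)={w : xR²w}. Then □□q at x, so □q at x, so q at y, i.e. ∃z(Rxz∧Rzy).

Definable; □□q → □q defines it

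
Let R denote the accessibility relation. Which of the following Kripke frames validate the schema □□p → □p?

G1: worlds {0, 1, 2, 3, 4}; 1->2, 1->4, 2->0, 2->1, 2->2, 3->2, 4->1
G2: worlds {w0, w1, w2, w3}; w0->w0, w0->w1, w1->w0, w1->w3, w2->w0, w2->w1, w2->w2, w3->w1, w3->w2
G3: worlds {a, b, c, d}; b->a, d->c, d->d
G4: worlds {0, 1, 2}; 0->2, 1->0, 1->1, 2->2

The schema corresponds to density: ∀x ∀y (Rxy → ∃z (Rxz ∧ Rzy)).
G1: fails — R14 but no z with R1z and Rz4.
G2: fails — Rw1w3 but no z with Rw1z and Rzw3.
G3: fails — Rba but no z with Rbz and Rza.
G4: ✓.

G4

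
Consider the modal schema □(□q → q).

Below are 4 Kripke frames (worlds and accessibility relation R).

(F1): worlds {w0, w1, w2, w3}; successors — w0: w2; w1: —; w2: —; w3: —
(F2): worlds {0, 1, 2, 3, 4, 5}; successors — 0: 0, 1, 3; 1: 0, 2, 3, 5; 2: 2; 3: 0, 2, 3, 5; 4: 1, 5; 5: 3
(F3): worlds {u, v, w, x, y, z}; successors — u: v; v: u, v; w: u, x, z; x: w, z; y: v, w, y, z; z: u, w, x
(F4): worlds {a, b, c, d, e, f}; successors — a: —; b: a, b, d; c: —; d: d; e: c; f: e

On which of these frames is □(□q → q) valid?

This is the axiom for shift-reflexivity; its first-order frame correspondent is ∀x ∀y (Rxy → Ryy).
(F1): fails — Rw0w2 but not Rw2w2.
(F2): fails — R45 but not R55.
(F3): fails — Rxw but not Rww.
(F4): fails — Rec but not Rcc.

none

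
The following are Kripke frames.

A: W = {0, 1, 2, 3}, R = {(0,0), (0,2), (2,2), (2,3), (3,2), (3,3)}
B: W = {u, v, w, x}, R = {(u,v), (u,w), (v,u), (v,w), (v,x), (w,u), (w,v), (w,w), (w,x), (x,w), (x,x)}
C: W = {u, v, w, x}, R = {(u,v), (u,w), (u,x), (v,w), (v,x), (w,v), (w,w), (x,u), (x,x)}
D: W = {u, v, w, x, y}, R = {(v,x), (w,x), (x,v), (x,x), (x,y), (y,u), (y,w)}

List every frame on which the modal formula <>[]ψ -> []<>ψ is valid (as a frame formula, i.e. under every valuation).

A, B

Frame correspondent (Sahlqvist): forall x forall y forall z (Rxy & Rxz -> exists w (Ryw & Rzw)) — i.e. convergence.
A: holds.
B: holds.
C: fails — Ruw and Rux but w and x have no common successor.
D: fails — Rxx and Rxy but x and y have no common successor.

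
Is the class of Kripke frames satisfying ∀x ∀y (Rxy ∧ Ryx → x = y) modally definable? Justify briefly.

Modal frame validity is preserved under surjective bounded morphisms.
The 4-cycle (worlds 0,1,2,3 with 0→1→2→3→0) is antisymmetric. Sending even-indexed worlds to • and odd-indexed worlds to ∘ is a surjective bounded morphism onto the two-world frame with •↔∘, which is not antisymmetric.
Hence antisymmetry is not modally definable.

Not definable by any modal formula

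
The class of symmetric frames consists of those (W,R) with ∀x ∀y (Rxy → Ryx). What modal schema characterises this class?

ψ → □◇ψ

This is symmetry; the standard corresponding axiom is B: ψ → □◇ψ.
Suppose ψ→□◇ψ is valid. Take Rxy and set V(ψ)={x}. Then ψ at x, so □◇ψ at x, so ◇ψ at y, so some z with Ryz has ψ; z=x, i.e. Ryx.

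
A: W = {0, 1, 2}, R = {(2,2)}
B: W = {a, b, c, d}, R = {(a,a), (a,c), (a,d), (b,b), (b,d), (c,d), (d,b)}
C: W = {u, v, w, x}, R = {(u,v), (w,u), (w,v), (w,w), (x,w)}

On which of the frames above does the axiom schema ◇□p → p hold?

Frame correspondent (Sahlqvist): ∀x ∀y (Rxy → Ryx) — i.e. symmetry.
A: holds.
B: fails — Rcd but not Rdc.
C: fails — Ruv but not Rvu.

A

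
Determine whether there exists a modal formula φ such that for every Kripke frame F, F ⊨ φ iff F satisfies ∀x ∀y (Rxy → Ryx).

Yes: it is symmetry, defined by the B schema q → □◇q.
Suppose q→□◇q is valid. Take Rxy and set V(q)={x}. Then q at x, so □◇q at x, so ◇q at y, so some z with Ryz has q; z=x, i.e. Ryx.

Definable; q → □◇q defines it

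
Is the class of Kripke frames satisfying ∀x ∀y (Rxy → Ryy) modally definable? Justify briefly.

Yes — defined by □(□q → q)

The condition is shift-reflexivity. A defining modal formula is □(□q → q).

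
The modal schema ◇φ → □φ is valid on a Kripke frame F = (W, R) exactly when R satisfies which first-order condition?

This schema is the CD axiom.
Its frame correspondent is partial functionality — ∀x ∀y ∀z (Rxy ∧ Rxz → y = z).

partial functionality: ∀x ∀y ∀z (Rxy ∧ Rxz → y = z)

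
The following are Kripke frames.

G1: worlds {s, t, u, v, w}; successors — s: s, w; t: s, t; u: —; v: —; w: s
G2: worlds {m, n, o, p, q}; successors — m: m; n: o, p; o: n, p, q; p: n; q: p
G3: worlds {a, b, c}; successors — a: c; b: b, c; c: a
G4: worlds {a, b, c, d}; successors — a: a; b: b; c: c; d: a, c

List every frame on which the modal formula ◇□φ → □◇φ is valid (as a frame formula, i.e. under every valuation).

G1

Frame correspondent (Sahlqvist): ∀x ∀y ∀z (Rxy ∧ Rxz → ∃w (Ryw ∧ Rzw)) — i.e. convergence.
G1: holds.
G2: fails — Ron and Rop but n and p have no common successor.
G3: fails — Rbc and Rbb but c and b have no common successor.
G4: fails — Rdc and Rda but c and a have no common successor.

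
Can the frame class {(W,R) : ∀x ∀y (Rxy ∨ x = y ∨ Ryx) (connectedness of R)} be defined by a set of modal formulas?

Not definable by any modal formula

Modal frame validity is preserved under disjoint unions.
Take 3 disjoint single-world reflexive frames: each is trivially connected, but their disjoint union has 3 worlds with no edge between distinct components, so it is not connected.
So no modal formula (or set of formulas) defines exactly the connected frames.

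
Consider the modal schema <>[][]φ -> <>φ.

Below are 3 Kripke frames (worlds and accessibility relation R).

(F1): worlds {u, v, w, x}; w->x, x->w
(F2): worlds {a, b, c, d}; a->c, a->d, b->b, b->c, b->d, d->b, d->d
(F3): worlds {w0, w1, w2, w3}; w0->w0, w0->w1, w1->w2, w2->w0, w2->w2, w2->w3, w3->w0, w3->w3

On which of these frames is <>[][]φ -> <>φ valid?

The schema corresponds to a generalized confluence (Geach) condition: forall x forall y (xRy -> exists w (y R^2 w & xRw)).
(F1): ✓.
(F2): fails — aRc but no w with cR²w and aRw.
(F3): ✓.
Valid on: (F1), (F3).

(F1), (F3)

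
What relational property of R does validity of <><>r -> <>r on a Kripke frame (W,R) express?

transitivity

Replacing r by ¬r and contraposing gives the equivalent schema □r → □□r.
Suppose □r→□□r is valid. Take Rxy, Ryz and set V(r)={w : Rxw}. Then □r at x, so □□r at x, so □r at y, so r at z, i.e. Rxz.
The converse is a direct semantic check.
Frame condition: forall x forall y forall z (Rxy & Ryz -> Rxz).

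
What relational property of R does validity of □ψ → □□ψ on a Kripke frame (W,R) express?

Suppose □ψ→□□ψ is valid. Take Rxy, Ryz and set V(ψ)={w : Rxw}. Then □ψ at x, so □□ψ at x, so □ψ at y, so ψ at z, i.e. Rxz.
Conversely, on a frame with transitivity the schema holds at every world under every valuation.
Frame condition: ∀x ∀y ∀z (Rxy ∧ Ryz → Rxz).

Transitivity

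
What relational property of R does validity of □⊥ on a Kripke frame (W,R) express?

□⊥ is valid iff no world has any successor (otherwise □⊥ fails at any world with one).

Emptiness of R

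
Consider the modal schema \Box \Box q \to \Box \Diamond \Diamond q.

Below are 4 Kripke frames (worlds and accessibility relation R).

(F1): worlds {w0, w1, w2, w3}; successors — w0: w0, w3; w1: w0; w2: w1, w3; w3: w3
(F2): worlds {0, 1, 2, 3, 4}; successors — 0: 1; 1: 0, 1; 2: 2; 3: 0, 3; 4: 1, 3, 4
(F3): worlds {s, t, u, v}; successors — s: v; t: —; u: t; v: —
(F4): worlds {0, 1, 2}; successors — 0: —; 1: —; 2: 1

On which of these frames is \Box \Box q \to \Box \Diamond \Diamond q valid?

(F1), (F2)

Frame correspondent (Sahlqvist): \forall x \forall z (xRz \to \exists w (x R^2 w \wedge z R^2 w)) — i.e. a generalized confluence (Geach) condition.
(F1): ✓.
(F2): ✓.
(F3): fails — sRv but no w with sR²w and vR²w.
(F4): fails — 2R1 but no w with 2R²w and 1R²w.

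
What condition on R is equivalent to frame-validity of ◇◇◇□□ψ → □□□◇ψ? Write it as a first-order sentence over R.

This is a Sahlqvist (Geach-type) schema ◇^3□^2ψ → □^3◇^1ψ.
Minimal-valuation argument: fix x; take any y with xR^3y and any z with xR^3z. Set V(ψ) to the set of worlds R-reachable from y in exactly 2 steps. Then □^2ψ holds at y, so the antecedent holds at x; validity forces ◇^1ψ at z, giving a w with zR^1w and yR^2w.
First-order correspondent: ∀x ∀y ∀z ((xR³y ∧ xR³z) → ∃w (yR²w ∧ zRw)).

∀x ∀y ∀z ((xR³y ∧ xR³z) → ∃w (yR²w ∧ zRw))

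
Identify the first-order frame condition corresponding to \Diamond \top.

◇⊤ holds at w iff w has a successor, so frame-validity of ◇⊤ is exactly seriality. Equivalently via □ψ → ◇ψ:
Suppose □ψ→◇ψ is valid. At any x set V(ψ)=W. Then □ψ at x, so ◇ψ at x, so x has a successor.
Conversely, any frame satisfying \forall x \exists y Rxy validates the schema.
So the correspondent is seriality.

seriality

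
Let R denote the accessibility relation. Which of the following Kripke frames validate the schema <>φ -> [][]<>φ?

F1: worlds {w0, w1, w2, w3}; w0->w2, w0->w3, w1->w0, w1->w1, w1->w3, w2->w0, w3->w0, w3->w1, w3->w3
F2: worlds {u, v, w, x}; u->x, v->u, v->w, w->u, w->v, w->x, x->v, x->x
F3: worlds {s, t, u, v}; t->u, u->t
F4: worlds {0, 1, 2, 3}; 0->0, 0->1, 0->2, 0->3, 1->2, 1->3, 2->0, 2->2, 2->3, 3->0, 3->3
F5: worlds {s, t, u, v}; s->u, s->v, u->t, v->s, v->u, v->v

F3

The schema corresponds to a generalized confluence (Geach) condition: forall x forall y forall z ((xRy & x R^2 z) -> exists w (y = w & zRw)).
F1: fails — w0Rw2, w0R²w1 but no w with w2=w and w1Rw.
F2: fails — uRx, uR²v but no t with x=t and vRt.
F3: ✓.
F4: fails — 0R0, 0R²1 but no w with 0=w and 1Rw.
F5: fails — sRu, sR²t but no w with u=w and tRw.
Valid on: F3.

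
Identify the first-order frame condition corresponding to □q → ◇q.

Suppose □q→◇q is valid. At any x set V(q)=W. Then □q at x, so ◇q at x, so x has a successor.
The converse is a direct semantic check.
So the correspondent is seriality.

seriality: ∀x ∃y Rxy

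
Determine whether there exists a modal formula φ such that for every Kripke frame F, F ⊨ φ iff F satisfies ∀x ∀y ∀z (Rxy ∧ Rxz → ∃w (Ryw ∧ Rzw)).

The condition is convergence. A defining modal formula is ◇□r → □◇r.
Suppose ◇□r→□◇r is valid. Take Rxy, Rxz and set V(r)={w : Ryw}. Then □r at y so ◇□r at x, so □◇r at x, so ◇r at z, giving w with Rzw and Ryw.

Definable; ◇□r → □◇r defines it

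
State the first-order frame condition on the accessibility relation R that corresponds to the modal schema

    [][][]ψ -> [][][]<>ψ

This is a Sahlqvist (Geach-type) schema ◇^0□^3ψ → □^3◇^1ψ.
Minimal-valuation argument: fix x; take any y with xR^0y and any z with xR^3z. Set V(ψ) to the set of worlds R-reachable from y in exactly 3 steps. Then □^3ψ holds at y, so the antecedent holds at x; validity forces ◇^1ψ at z, giving a w with zR^1w and yR^3w.
First-order correspondent: forall x forall z (x R^3 z -> exists w (x R^3 w & zRw)).

forall x forall z (x R^3 z -> exists w (x R^3 w & zRw))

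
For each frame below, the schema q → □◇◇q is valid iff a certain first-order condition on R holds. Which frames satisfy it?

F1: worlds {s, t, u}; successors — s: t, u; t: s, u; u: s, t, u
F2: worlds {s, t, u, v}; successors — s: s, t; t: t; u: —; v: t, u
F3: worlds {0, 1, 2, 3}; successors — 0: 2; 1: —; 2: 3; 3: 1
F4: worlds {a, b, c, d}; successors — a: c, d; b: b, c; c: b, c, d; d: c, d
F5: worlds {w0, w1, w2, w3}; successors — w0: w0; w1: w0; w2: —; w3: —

Frame correspondent (Sahlqvist): ∀x ∀z (xRz → ∃w (x = w ∧ zR²w)) — i.e. a generalized confluence (Geach) condition.
F1: condition met.
F2: fails — sRt but no w with s=w and tR²w.
F3: fails — 0R2 but no w with 0=w and 2R²w.
F4: fails — aRc but no w with a=w and cR²w.
F5: fails — w1Rw0 but no w with w1=w and w0R²w.
Valid on: F1.

F1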